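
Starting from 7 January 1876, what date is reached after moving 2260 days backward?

30 October 1869

Count 2260 days before January 7, 1876:
Day-of-year of October 30, 1869: 303.
Day-of-year of January 7, 1876: 7.
1869 has 365 days, so 365 − 303 = 62 days remain in 1869.
Full years: 1870: 365; 1871: 365; 1872: 366; 1873: 365; 1874: 365; 1875: 365. Sum = 2191.
Total: 62 + 2191 + 7 = 2260 days.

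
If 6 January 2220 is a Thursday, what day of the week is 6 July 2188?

Sunday

Count forward from the earlier date (July 6, 2188) to the later (January 6, 2220):
From July 6, 2188 to July 6, 2219: 31 years, of which 6 contain a Feb 29 — 25×365 + 6×366 = 11321 days.
(2200 is not a leap year (divisible by 100 but not 400).)
July 2219: 31 − 6 = 25 days remain.
Then August (31), September (30), October (31), November (30), December (31): 31 + 30 + 31 + 30 + 31 = 153 days.
January 1–6, 2220: 6 days.
Residual: 184 days.
Total: 11505 days.
11505 mod 7 = 4, so 4 days before Thursday is Sunday.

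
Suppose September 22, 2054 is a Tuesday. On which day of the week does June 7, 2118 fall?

Tuesday

Day-of-year of September 22, 2054: 265.
Day-of-year of June 7, 2118: 158.
2054 has 365 days, so 365 − 265 = 100 days remain in 2054.
Full years 2055–2117: 48 common + 15 leap = 48×365 + 15×366 = 23010 days.
Total: 100 + 23010 + 158 = 23268 days.
23268 is a multiple of 7, so June 7, 2118 falls on the same weekday: Tuesday.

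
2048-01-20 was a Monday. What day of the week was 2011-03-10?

Thursday

Count forward from the earlier date (March 10, 2011) to the later (January 20, 2048):
Day-of-year of March 10, 2011: 69.
Day-of-year of January 20, 2048: 20.
2011 has 365 days, so 365 − 69 = 296 days remain in 2011.
Full years 2012–2047: 27 common + 9 leap = 27×365 + 9×366 = 13149 days.
Total: 296 + 13149 + 20 = 13465 days.
13465 mod 7 = 4, so 4 days before Monday is Thursday.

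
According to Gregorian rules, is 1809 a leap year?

1809 is not a leap year.

No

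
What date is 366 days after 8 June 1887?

8 June 1888

Count 366 days after June 8, 1887:
June 8, 1887 → June 8, 1888: 366 days (1888 is a leap year).
Total: 366 days.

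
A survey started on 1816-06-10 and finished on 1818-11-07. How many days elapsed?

Day-of-year of June 10, 1816: 162.
Day-of-year of November 7, 1818: 311.
1816 has 366 days, so 366 − 162 = 204 days remain in 1816.
Full years: 1817: 365. Sum = 365.
Total: 204 + 365 + 311 = 880 days.

880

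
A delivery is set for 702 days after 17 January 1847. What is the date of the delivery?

19 December 1848

Count 702 days after January 17, 1847:
Day-of-year of January 17, 1847: 17.
Day-of-year of December 19, 1848: 354.
1847 has 365 days, so 365 − 17 = 348 days remain in 1847.
Total: 348 + 354 = 702 days.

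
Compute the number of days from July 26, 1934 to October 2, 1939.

Day-of-year of July 26, 1934: 207.
Day-of-year of October 2, 1939: 275.
1934 has 365 days, so 365 − 207 = 158 days remain in 1934.
Full years: 1935: 365; 1936: 366; 1937: 365; 1938: 365. Sum = 1461.
Total: 158 + 1461 + 275 = 1894 days.

1894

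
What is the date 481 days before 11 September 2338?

18 May 2337

Count 481 days before September 11, 2338:
May 18, 2337 → May 18, 2338: 365 days.
May 2338: 31 − 18 = 13 days remain.
Then June (30), July (31), August (31): 30 + 31 + 31 = 92 days.
September 1–11, 2338: 11 days.
Residual: 116 days.
Total: 481 days.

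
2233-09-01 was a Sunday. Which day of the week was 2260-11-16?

Friday

From September 1, 2233 to September 1, 2260: 27 years, of which 7 contain a Feb 29 — 20×365 + 7×366 = 9862 days.
September 2260: 30 − 1 = 29 days remain.
Then October (31): 31 days.
November 1–16, 2260: 16 days.
Residual: 76 days.
Total: 9938 days.
9938 mod 7 = 5, so 5 days after Sunday is Friday.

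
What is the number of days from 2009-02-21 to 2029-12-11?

7598

Day-of-year of February 21, 2009: 52.
Day-of-year of December 11, 2029: 345.
2009 has 365 days, so 365 − 52 = 313 days remain in 2009.
Full years 2010–2028: 14 common + 5 leap = 14×365 + 5×366 = 6940 days.
Total: 313 + 6940 + 345 = 7598 days.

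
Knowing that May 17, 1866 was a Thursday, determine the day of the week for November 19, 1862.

Wednesday

Count forward from the earlier date (November 19, 1862) to the later (May 17, 1866):
November 19, 1862 → November 19, 1863: 365 days.
November 19, 1863 → November 19, 1864: 366 days (1864 is a leap year).
November 19, 1864 → November 19, 1865: 365 days.
November 1865: 30 − 19 = 11 days remain.
Then December (31), January (31), February 1866 (28), March (31), April (30): 31 + 31 + 28 + 31 + 30 = 151 days.
May 1–17, 1866: 17 days.
Residual: 179 days.
Total: 1275 days.
1275 mod 7 = 1, so 1 day before Thursday is Wednesday.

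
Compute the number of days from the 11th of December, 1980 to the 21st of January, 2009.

10268

Day-of-year of December 11, 1980: 346.
Day-of-year of January 21, 2009: 21.
1980 has 366 days, so 366 − 346 = 20 days remain in 1980.
Full years 1981–2008: 21 common + 7 leap = 21×365 + 7×366 = 10227 days.
Total: 20 + 10227 + 21 = 10268 days.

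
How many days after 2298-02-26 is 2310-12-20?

4679

Day-of-year of February 26, 2298: 57.
Day-of-year of December 20, 2310: 354.
2298 has 365 days, so 365 − 57 = 308 days remain in 2298.
Full years 2299–2309: 9 common + 2 leap = 9×365 + 2×366 = 4017 days.
Total: 308 + 4017 + 354 = 4679 days.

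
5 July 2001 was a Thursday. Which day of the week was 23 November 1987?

Count forward from the earlier date (November 23, 1987) to the later (July 5, 2001):
From November 23, 1987 to November 23, 2000: 13 years, of which 4 contain a Feb 29 — 9×365 + 4×366 = 4749 days.
(2000 is a leap year (divisible by 400).)
November 2000: 30 − 23 = 7 days remain.
Then December (31), January (31), February 2001 (28), March (31), April (30), May (31), June (30): 31 + 31 + 28 + 31 + 30 + 31 + 30 = 212 days.
July 1–5, 2001: 5 days.
Residual: 224 days.
Total: 4973 days.
4973 mod 7 = 3, so 3 days before Thursday is Monday.

Monday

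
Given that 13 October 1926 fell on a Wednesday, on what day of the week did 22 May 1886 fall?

Count forward from the earlier date (May 22, 1886) to the later (October 13, 1926):
Day-of-year of May 22, 1886: 142.
Day-of-year of October 13, 1926: 286.
1886 has 365 days, so 365 − 142 = 223 days remain in 1886.
Full years 1887–1925: 30 common + 9 leap = 30×365 + 9×366 = 14244 days.
Total: 223 + 14244 + 286 = 14753 days.
14753 mod 7 = 4, so 4 days before Wednesday is Saturday.

Saturday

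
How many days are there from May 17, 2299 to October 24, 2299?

May 2299: 31 − 17 = 14 days remain.
Then June (30), July (31), August (31), September (30): 30 + 31 + 31 + 30 = 122 days.
October 1–24, 2299: 24 days.
Total: 14 + 122 + 24 = 160 days.

160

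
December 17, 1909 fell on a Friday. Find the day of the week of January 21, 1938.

Day-of-year of December 17, 1909: 351.
Day-of-year of January 21, 1938: 21.
1909 has 365 days, so 365 − 351 = 14 days remain in 1909.
Full years 1910–1937: 21 common + 7 leap = 21×365 + 7×366 = 10227 days.
Total: 14 + 10227 + 21 = 10262 days.
10262 is a multiple of 7, so January 21, 1938 falls on the same weekday: Friday.

Friday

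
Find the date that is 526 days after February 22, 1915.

August 1, 1916

Count 526 days after February 22, 1915:
Day-of-year of February 22, 1915: 53.
Day-of-year of August 1, 1916: 214.
1915 has 365 days, so 365 − 53 = 312 days remain in 1915.
Total: 312 + 214 = 526 days.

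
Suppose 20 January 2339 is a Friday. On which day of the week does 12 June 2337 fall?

Count forward from the earlier date (June 12, 2337) to the later (January 20, 2339):
June 12, 2337 → June 12, 2338: 365 days.
June 2338: 30 − 12 = 18 days remain.
Then July (31), August (31), September (30), October (31), November (30), December (31): 31 + 31 + 30 + 31 + 30 + 31 = 184 days.
January 1–20, 2339: 20 days.
Residual: 222 days.
Total: 587 days.
587 mod 7 = 6, so 6 days before Friday is Saturday.

Saturday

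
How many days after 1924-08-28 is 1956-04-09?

11547

From August 28, 1924 to August 28, 1955: 31 years, of which 7 contain a Feb 29 — 24×365 + 7×366 = 11322 days.
August 1955: 31 − 28 = 3 days remain.
Then September (30), October (31), November (30), December (31), January (31), February 1956 (29), March (31): 30 + 31 + 30 + 31 + 31 + 29 + 31 = 213 days.
April 1–9, 1956: 9 days.
Residual: 225 days.
Total: 11547 days.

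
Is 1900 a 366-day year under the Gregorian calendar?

No

1900 is not a leap year (divisible by 100 but not 400).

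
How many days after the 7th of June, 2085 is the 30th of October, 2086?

Day-of-year of June 7, 2085: 158.
Day-of-year of October 30, 2086: 303.
2085 has 365 days, so 365 − 158 = 207 days remain in 2085.
Total: 207 + 303 = 510 days.

510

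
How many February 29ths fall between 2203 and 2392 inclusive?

47

Years divisible by 4: 2204, 2208, …, 2392 — 48 in all.
Of these, 2300 is divisible by 100 but not 400, so not leap.
Leap years: 48 − 1 = 47.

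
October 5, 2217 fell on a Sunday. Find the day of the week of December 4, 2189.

Friday

Count forward from the earlier date (December 4, 2189) to the later (October 5, 2217):
Day-of-year of December 4, 2189: 338.
Day-of-year of October 5, 2217: 278.
2189 has 365 days, so 365 − 338 = 27 days remain in 2189.
Full years 2190–2216: 21 common + 6 leap = 21×365 + 6×366 = 9861 days.
Total: 27 + 9861 + 278 = 10166 days.
10166 mod 7 = 2, so 2 days before Sunday is Friday.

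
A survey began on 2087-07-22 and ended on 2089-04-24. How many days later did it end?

Day-of-year of July 22, 2087: 203.
Day-of-year of April 24, 2089: 114.
2087 has 365 days, so 365 − 203 = 162 days remain in 2087.
Full years: 2088: 366. Sum = 366.
Total: 162 + 366 + 114 = 642 days.

642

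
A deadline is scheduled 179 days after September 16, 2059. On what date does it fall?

March 13, 2060

Count 179 days after September 16, 2059:
September 2059: 30 − 16 = 14 days remain.
Then October (31), November (30), December (31), January (31), February 2060 (29): 31 + 30 + 31 + 31 + 29 = 152 days.
March 1–13, 2060: 13 days.
Total: 14 + 152 + 13 = 179 days.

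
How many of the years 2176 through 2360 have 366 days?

45

Years divisible by 4: 2176, 2180, …, 2360 — 47 in all.
Of these, 2200, 2300 are divisible by 100 but not 400, so not leap.
Leap years: 47 − 2 = 45.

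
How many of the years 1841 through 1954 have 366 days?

Years divisible by 4: 1844, 1848, …, 1952 — 28 in all.
Of these, 1900 is divisible by 100 but not 400, so not leap.
Leap years: 28 − 1 = 27.

27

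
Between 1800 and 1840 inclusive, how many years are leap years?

Years divisible by 4 in [1800, 1840]: 1800, 1804, 1808, 1812, 1816, 1820, 1824, 1828, 1832, 1836, 1840.
Of these, 1800 is divisible by 100 but not 400, so not leap.
Leap years: 11 − 1 = 10.

10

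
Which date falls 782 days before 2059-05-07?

2057-03-16

Count 782 days before May 7, 2059:
March 16, 2057 → March 16, 2058: 365 days.
March 16, 2058 → March 16, 2059: 365 days.
March 2059: 31 − 16 = 15 days remain.
Then April (30): 30 days.
May 1–7, 2059: 7 days.
Residual: 52 days.
Total: 782 days.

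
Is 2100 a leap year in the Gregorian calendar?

No

2100 is not a leap year (divisible by 100 but not 400).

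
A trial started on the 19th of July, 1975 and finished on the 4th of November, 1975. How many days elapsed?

July 1975: 31 − 19 = 12 days remain.
Then August (31), September (30), October (31): 31 + 30 + 31 = 92 days.
November 1–4, 1975: 4 days.
Total: 12 + 92 + 4 = 108 days.

108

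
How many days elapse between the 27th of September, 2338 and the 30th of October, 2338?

33

September 2338: 30 − 27 = 3 days remain.
October 1–30, 2338: 30 days.
Total: 3 + 30 = 33 days.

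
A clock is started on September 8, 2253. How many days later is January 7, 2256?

851

September 8, 2253 → September 8, 2254: 365 days.
September 8, 2254 → September 8, 2255: 365 days.
September 2255: 30 − 8 = 22 days remain.
Then October (31), November (30), December (31): 31 + 30 + 31 = 92 days.
January 1–7, 2256: 7 days.
Residual: 121 days.
Total: 851 days.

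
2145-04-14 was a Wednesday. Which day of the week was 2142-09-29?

Count forward from the earlier date (September 29, 2142) to the later (April 14, 2145):
Day-of-year of September 29, 2142: 272.
Day-of-year of April 14, 2145: 104.
2142 has 365 days, so 365 − 272 = 93 days remain in 2142.
Full years: 2143: 365; 2144: 366. Sum = 731.
Total: 93 + 731 + 104 = 928 days.
928 mod 7 = 4, so 4 days before Wednesday is Saturday.

Saturday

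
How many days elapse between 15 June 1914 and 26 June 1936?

8047

Day-of-year of June 15, 1914: 166.
Day-of-year of June 26, 1936: 178.
1914 has 365 days, so 365 − 166 = 199 days remain in 1914.
Full years 1915–1935: 16 common + 5 leap = 16×365 + 5×366 = 7670 days.
Total: 199 + 7670 + 178 = 8047 days.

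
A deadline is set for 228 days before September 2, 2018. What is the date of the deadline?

January 17, 2018

Count 228 days before September 2, 2018:
January 2018: 31 − 17 = 14 days remain.
Then February 2018 (28), March (31), April (30), May (31), June (30), July (31), August (31): 28 + 31 + 30 + 31 + 30 + 31 + 31 = 212 days.
September 1–2, 2018: 2 days.
Total: 14 + 212 + 2 = 228 days.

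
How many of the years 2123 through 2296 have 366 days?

Years divisible by 4: 2124, 2128, …, 2296 — 44 in all.
Of these, 2200 is divisible by 100 but not 400, so not leap.
Leap years: 44 − 1 = 43.

43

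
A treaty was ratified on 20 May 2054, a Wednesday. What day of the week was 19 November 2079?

From May 20, 2054 to May 20, 2079: 25 years, of which 6 contain a Feb 29 — 19×365 + 6×366 = 9131 days.
May 2079: 31 − 20 = 11 days remain.
Then June (30), July (31), August (31), September (30), October (31): 30 + 31 + 31 + 30 + 31 = 153 days.
November 1–19, 2079: 19 days.
Residual: 183 days.
Total: 9314 days.
9314 mod 7 = 4, so 4 days after Wednesday is Sunday.

Sunday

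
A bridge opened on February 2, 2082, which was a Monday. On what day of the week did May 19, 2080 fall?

Count forward from the earlier date (May 19, 2080) to the later (February 2, 2082):
May 19, 2080 → May 19, 2081: 365 days.
May 2081: 31 − 19 = 12 days remain.
Then June (30), July (31), August (31), September (30), October (31), November (30), December (31), January (31): 30 + 31 + 31 + 30 + 31 + 30 + 31 + 31 = 245 days.
February 1–2, 2082: 2 days (2082 is not a leap year).
Residual: 259 days.
Total: 624 days.
624 mod 7 = 1, so 1 day before Monday is Sunday.

Sunday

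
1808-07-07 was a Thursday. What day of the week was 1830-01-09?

From July 7, 1808 to July 7, 1829: 21 years, of which 5 contain a Feb 29 — 16×365 + 5×366 = 7670 days.
July 1829: 31 − 7 = 24 days remain.
Then August (31), September (30), October (31), November (30), December (31): 31 + 30 + 31 + 30 + 31 = 153 days.
January 1–9, 1830: 9 days.
Residual: 186 days.
Total: 7856 days.
7856 mod 7 = 2, so 2 days after Thursday is Saturday.

Saturday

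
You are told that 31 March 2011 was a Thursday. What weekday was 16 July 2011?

Saturday

March 2011: 31 − 31 = 0 days remain.
Then April (30), May (31), June (30): 30 + 31 + 30 = 91 days.
July 1–16, 2011: 16 days.
Total: 0 + 91 + 16 = 107 days.
107 mod 7 = 2, so 2 days after Thursday is Saturday.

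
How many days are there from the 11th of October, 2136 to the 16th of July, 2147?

Day-of-year of October 11, 2136: 285.
Day-of-year of July 16, 2147: 197.
2136 has 366 days, so 366 − 285 = 81 days remain in 2136.
Full years 2137–2146: 8 common + 2 leap = 8×365 + 2×366 = 3652 days.
Total: 81 + 3652 + 197 = 3930 days.

3930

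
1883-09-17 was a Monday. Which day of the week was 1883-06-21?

Count forward from the earlier date (June 21, 1883) to the later (September 17, 1883):
June 1883: 30 − 21 = 9 days remain.
Then July (31), August (31): 31 + 31 = 62 days.
September 1–17, 1883: 17 days.
Total: 9 + 62 + 17 = 88 days.
88 mod 7 = 4, so 4 days before Monday is Thursday.

Thursday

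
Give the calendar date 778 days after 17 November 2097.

4 January 2100

Count 778 days after November 17, 2097:
November 17, 2097 → November 17, 2098: 365 days.
November 17, 2098 → November 17, 2099: 365 days.
November 2099: 30 − 17 = 13 days remain.
Then December (31): 31 days.
January 1–4, 2100: 4 days.
Residual: 48 days.
Total: 778 days.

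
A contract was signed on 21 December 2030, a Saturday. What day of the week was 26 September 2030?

Count forward from the earlier date (September 26, 2030) to the later (December 21, 2030):
September 2030: 30 − 26 = 4 days remain.
Then October (31), November (30): 31 + 30 = 61 days.
December 1–21, 2030: 21 days.
Total: 4 + 61 + 21 = 86 days.
86 mod 7 = 2, so 2 days before Saturday is Thursday.

Thursday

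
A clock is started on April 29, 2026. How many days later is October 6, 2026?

April 2026: 30 − 29 = 1 day remains.
Then May (31), June (30), July (31), August (31), September (30): 31 + 30 + 31 + 31 + 30 = 153 days.
October 1–6, 2026: 6 days.
Total: 1 + 153 + 6 = 160 days.

160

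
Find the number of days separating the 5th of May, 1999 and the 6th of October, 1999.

154

May 1999: 31 − 5 = 26 days remain.
Then June (30), July (31), August (31), September (30): 30 + 31 + 31 + 30 = 122 days.
October 1–6, 1999: 6 days.
Total: 26 + 122 + 6 = 154 days.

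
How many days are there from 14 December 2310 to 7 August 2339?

From December 14, 2310 to December 14, 2338: 28 years, of which 7 contain a Feb 29 — 21×365 + 7×366 = 10227 days.
December 2338: 31 − 14 = 17 days remain.
Then January (31), February 2339 (28), March (31), April (30), May (31), June (30), July (31): 31 + 28 + 31 + 30 + 31 + 30 + 31 = 212 days.
August 1–7, 2339: 7 days.
Residual: 236 days.
Total: 10463 days.

10463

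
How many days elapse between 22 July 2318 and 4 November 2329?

4123

From July 22, 2318 to July 22, 2329: 11 years, of which 3 contain a Feb 29 — 8×365 + 3×366 = 4018 days.
July 2329: 31 − 22 = 9 days remain.
Then August (31), September (30), October (31): 31 + 30 + 31 = 92 days.
November 1–4, 2329: 4 days.
Residual: 105 days.
Total: 4123 days.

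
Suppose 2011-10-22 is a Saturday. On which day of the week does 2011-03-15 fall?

Tuesday

Count forward from the earlier date (March 15, 2011) to the later (October 22, 2011):
March 2011: 31 − 15 = 16 days remain.
Then April (30), May (31), June (30), July (31), August (31), September (30): 30 + 31 + 30 + 31 + 31 + 30 = 183 days.
October 1–22, 2011: 22 days.
Total: 16 + 183 + 22 = 221 days.
221 mod 7 = 4, so 4 days before Saturday is Tuesday.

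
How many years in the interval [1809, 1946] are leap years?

Years divisible by 4: 1812, 1816, …, 1944 — 34 in all.
Of these, 1900 is divisible by 100 but not 400, so not leap.
Leap years: 34 − 1 = 33.

33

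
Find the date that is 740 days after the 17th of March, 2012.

the 27th of March, 2014

Count 740 days after March 17, 2012:
March 2012: 31 − 17 = 14 days remain.
Then 23 full months totalling 699 days.
March 1–27, 2014: 27 days.
Total: 14 + 699 + 27 = 740 days.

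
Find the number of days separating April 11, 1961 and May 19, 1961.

April 1961: 30 − 11 = 19 days remain.
May 1–19, 1961: 19 days.
Total: 19 + 19 = 38 days.

38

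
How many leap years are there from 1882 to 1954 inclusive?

17

Years divisible by 4: 1884, 1888, …, 1952 — 18 in all.
Of these, 1900 is divisible by 100 but not 400, so not leap.
Leap years: 18 − 1 = 17.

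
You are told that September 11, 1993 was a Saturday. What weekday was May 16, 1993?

Sunday

Count forward from the earlier date (May 16, 1993) to the later (September 11, 1993):
May 1993: 31 − 16 = 15 days remain.
Then June (30), July (31), August (31): 30 + 31 + 31 = 92 days.
September 1–11, 1993: 11 days.
Total: 15 + 92 + 11 = 118 days.
118 mod 7 = 6, so 6 days before Saturday is Sunday.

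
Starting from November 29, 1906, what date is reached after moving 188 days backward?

May 25, 1906

Count 188 days before November 29, 1906:
May 1906: 31 − 25 = 6 days remain.
Then June (30), July (31), August (31), September (30), October (31): 30 + 31 + 31 + 30 + 31 = 153 days.
November 1–29, 1906: 29 days.
Total: 6 + 153 + 29 = 188 days.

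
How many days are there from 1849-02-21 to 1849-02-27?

6

Within February 1849: 27 − 21 = 6 days.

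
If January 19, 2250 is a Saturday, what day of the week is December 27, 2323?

From January 19, 2250 to January 19, 2323: 73 years, of which 17 contain a Feb 29 — 56×365 + 17×366 = 26662 days.
(2300 is not a leap year (divisible by 100 but not 400).)
January 2323: 31 − 19 = 12 days remain.
Then 10 full months totalling 303 days.
December 1–27, 2323: 27 days.
Residual: 342 days.
Total: 27004 days.
27004 mod 7 = 5, so 5 days after Saturday is Thursday.

Thursday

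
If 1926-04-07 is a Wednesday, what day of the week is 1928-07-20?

Friday

Day-of-year of April 7, 1926: 97.
Day-of-year of July 20, 1928: 202.
1926 has 365 days, so 365 − 97 = 268 days remain in 1926.
Full years: 1927: 365. Sum = 365.
Total: 268 + 365 + 202 = 835 days.
835 mod 7 = 2, so 2 days after Wednesday is Friday.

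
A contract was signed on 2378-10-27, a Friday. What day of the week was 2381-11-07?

Saturday

October 27, 2378 → October 27, 2379: 365 days.
October 27, 2379 → October 27, 2380: 366 days (2380 is a leap year).
October 27, 2380 → October 27, 2381: 365 days.
October 2381: 31 − 27 = 4 days remain.
November 1–7, 2381: 7 days.
Residual: 11 days.
Total: 1107 days.
1107 mod 7 = 1, so 1 day after Friday is Saturday.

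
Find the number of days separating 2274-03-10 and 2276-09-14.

Day-of-year of March 10, 2274: 69.
Day-of-year of September 14, 2276: 258.
2274 has 365 days, so 365 − 69 = 296 days remain in 2274.
Full years: 2275: 365. Sum = 365.
Total: 296 + 365 + 258 = 919 days.

919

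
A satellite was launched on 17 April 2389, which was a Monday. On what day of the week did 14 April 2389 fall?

Count forward from the earlier date (April 14, 2389) to the later (April 17, 2389):
Within April 2389: 17 − 14 = 3 days.
3 mod 7 = 3, so 3 days before Monday is Friday.

Friday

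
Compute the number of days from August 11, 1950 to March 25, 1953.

957

August 11, 1950 → August 11, 1951: 365 days.
August 11, 1951 → August 11, 1952: 366 days (1952 is a leap year).
August 1952: 31 − 11 = 20 days remain.
Then September (30), October (31), November (30), December (31), January (31), February 1953 (28): 30 + 31 + 30 + 31 + 31 + 28 = 181 days.
March 1–25, 1953: 25 days.
Residual: 226 days.
Total: 957 days.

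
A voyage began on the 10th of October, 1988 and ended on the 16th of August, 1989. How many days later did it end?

October 1988: 31 − 10 = 21 days remain.
Then 9 full months totalling 273 days.
August 1–16, 1989: 16 days.
Residual: 310 days.
Total: 310 days.

310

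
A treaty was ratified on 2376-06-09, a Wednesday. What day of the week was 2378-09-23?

June 9, 2376 → June 9, 2377: 365 days.
June 9, 2377 → June 9, 2378: 365 days.
June 2378: 30 − 9 = 21 days remain.
Then July (31), August (31): 31 + 31 = 62 days.
September 1–23, 2378: 23 days.
Residual: 106 days.
Total: 836 days.
836 mod 7 = 3, so 3 days after Wednesday is Saturday.

Saturday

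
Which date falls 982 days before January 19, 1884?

May 12, 1881

Count 982 days before January 19, 1884:
May 12, 1881 → May 12, 1882: 365 days.
May 12, 1882 → May 12, 1883: 365 days.
May 1883: 31 − 12 = 19 days remain.
Then June (30), July (31), August (31), September (30), October (31), November (30), December (31): 30 + 31 + 31 + 30 + 31 + 30 + 31 = 214 days.
January 1–19, 1884: 19 days.
Residual: 252 days.
Total: 982 days.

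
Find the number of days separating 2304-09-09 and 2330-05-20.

9384

From September 9, 2304 to September 9, 2329: 25 years, of which 6 contain a Feb 29 — 19×365 + 6×366 = 9131 days.
September 2329: 30 − 9 = 21 days remain.
Then October (31), November (30), December (31), January (31), February 2330 (28), March (31), April (30): 31 + 30 + 31 + 31 + 28 + 31 + 30 = 212 days.
May 1–20, 2330: 20 days.
Residual: 253 days.
Total: 9384 days.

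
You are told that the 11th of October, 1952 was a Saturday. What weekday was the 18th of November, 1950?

Saturday

Count forward from the earlier date (November 18, 1950) to the later (October 11, 1952):
November 18, 1950 → November 18, 1951: 365 days.
November 1951: 30 − 18 = 12 days remain.
Then 10 full months totalling 305 days.
October 1–11, 1952: 11 days.
Residual: 328 days.
Total: 693 days.
693 is a multiple of 7, so the 18th of November, 1950 falls on the same weekday: Saturday.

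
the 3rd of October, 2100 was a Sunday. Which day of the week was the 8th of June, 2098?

Sunday

Count forward from the earlier date (June 8, 2098) to the later (October 3, 2100):
Day-of-year of June 8, 2098: 159.
Day-of-year of October 3, 2100: 276.
2098 has 365 days, so 365 − 159 = 206 days remain in 2098.
Full years: 2099: 365. Sum = 365.
Total: 206 + 365 + 276 = 847 days.
847 is a multiple of 7, so the 8th of June, 2098 falls on the same weekday: Sunday.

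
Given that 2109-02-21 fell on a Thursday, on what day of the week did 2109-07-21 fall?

Sunday

February 2109: 28 − 21 = 7 days remain (2109 is not a leap year, so February has 28 days).
Then March (31), April (30), May (31), June (30): 31 + 30 + 31 + 30 = 122 days.
July 1–21, 2109: 21 days.
Total: 7 + 122 + 21 = 150 days.
150 mod 7 = 3, so 3 days after Thursday is Sunday.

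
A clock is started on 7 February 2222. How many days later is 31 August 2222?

February 2222: 28 − 7 = 21 days remain (2222 is not a leap year, so February has 28 days).
Then March (31), April (30), May (31), June (30), July (31): 31 + 30 + 31 + 30 + 31 = 153 days.
August 1–31, 2222: 31 days.
Total: 21 + 153 + 31 = 205 days.

205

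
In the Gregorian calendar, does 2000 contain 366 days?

Yes

2000 is a leap year (divisible by 400).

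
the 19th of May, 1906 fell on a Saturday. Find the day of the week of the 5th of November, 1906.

Monday

May 1906: 31 − 19 = 12 days remain.
Then June (30), July (31), August (31), September (30), October (31): 30 + 31 + 31 + 30 + 31 = 153 days.
November 1–5, 1906: 5 days.
Total: 12 + 153 + 5 = 170 days.
170 mod 7 = 2, so 2 days after Saturday is Monday.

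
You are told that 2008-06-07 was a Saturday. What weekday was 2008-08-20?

June 2008: 30 − 7 = 23 days remain.
Then July (31): 31 days.
August 1–20, 2008: 20 days.
Total: 23 + 31 + 20 = 74 days.
74 mod 7 = 4, so 4 days after Saturday is Wednesday.

Wednesday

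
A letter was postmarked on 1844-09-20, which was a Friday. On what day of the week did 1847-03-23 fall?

Day-of-year of September 20, 1844: 264.
Day-of-year of March 23, 1847: 82.
1844 has 366 days, so 366 − 264 = 102 days remain in 1844.
Full years: 1845: 365; 1846: 365. Sum = 730.
Total: 102 + 730 + 82 = 914 days.
914 mod 7 = 4, so 4 days after Friday is Tuesday.

Tuesday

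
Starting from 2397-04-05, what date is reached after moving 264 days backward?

2396-07-15

Count 264 days before April 5, 2397:
July 2396: 31 − 15 = 16 days remain.
Then August (31), September (30), October (31), November (30), December (31), January (31), February 2397 (28), March (31): 31 + 30 + 31 + 30 + 31 + 31 + 28 + 31 = 243 days.
April 1–5, 2397: 5 days.
Residual: 264 days.
Total: 264 days.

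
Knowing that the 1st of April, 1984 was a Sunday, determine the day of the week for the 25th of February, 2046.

From April 1, 1984 to April 1, 2045: 61 years, of which 15 contain a Feb 29 — 46×365 + 15×366 = 22280 days.
(2000 is a leap year (divisible by 400).)
April 2045: 30 − 1 = 29 days remain.
Then 9 full months totalling 276 days.
February 1–25, 2046: 25 days (2046 is not a leap year).
Residual: 330 days.
Total: 22610 days.
22610 is a multiple of 7, so the 25th of February, 2046 falls on the same weekday: Sunday.

Sunday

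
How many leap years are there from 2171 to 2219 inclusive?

11

Years divisible by 4 in [2171, 2219]: 2172, 2176, 2180, 2184, 2188, 2192, 2196, 2200, 2204, 2208, 2212, 2216.
Of these, 2200 is divisible by 100 but not 400, so not leap.
Leap years: 12 − 1 = 11.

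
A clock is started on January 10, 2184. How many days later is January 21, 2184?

Within January 2184: 21 − 10 = 11 days.

11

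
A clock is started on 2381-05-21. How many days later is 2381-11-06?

May 2381: 31 − 21 = 10 days remain.
Then June (30), July (31), August (31), September (30), October (31): 30 + 31 + 31 + 30 + 31 = 153 days.
November 1–6, 2381: 6 days.
Total: 10 + 153 + 6 = 169 days.

169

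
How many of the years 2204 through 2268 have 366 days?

Years divisible by 4: 2204, 2208, …, 2268 — 17 in all.
No century exceptions apply. Count: 17.

17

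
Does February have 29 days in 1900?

1900 is not a leap year (divisible by 100 but not 400).

No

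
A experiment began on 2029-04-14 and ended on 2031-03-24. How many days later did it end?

709

April 14, 2029 → April 14, 2030: 365 days.
April 2030: 30 − 14 = 16 days remain.
Then 10 full months totalling 304 days.
March 1–24, 2031: 24 days.
Residual: 344 days.
Total: 709 days.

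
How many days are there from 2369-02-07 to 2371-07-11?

February 7, 2369 → February 7, 2370: 365 days.
February 7, 2370 → February 7, 2371: 365 days.
February 2371: 28 − 7 = 21 days remain (2371 is not a leap year, so February has 28 days).
Then March (31), April (30), May (31), June (30): 31 + 30 + 31 + 30 = 122 days.
July 1–11, 2371: 11 days.
Residual: 154 days.
Total: 884 days.

884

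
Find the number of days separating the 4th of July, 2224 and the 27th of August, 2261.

Day-of-year of July 4, 2224: 186.
Day-of-year of August 27, 2261: 239.
2224 has 366 days, so 366 − 186 = 180 days remain in 2224.
Full years 2225–2260: 27 common + 9 leap = 27×365 + 9×366 = 13149 days.
Total: 180 + 13149 + 239 = 13568 days.

13568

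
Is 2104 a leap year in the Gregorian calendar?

Yes

2104 is a leap year.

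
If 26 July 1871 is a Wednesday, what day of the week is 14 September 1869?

Tuesday

Count forward from the earlier date (September 14, 1869) to the later (July 26, 1871):
Day-of-year of September 14, 1869: 257.
Day-of-year of July 26, 1871: 207.
1869 has 365 days, so 365 − 257 = 108 days remain in 1869.
Full years: 1870: 365. Sum = 365.
Total: 108 + 365 + 207 = 680 days.
680 mod 7 = 1, so 1 day before Wednesday is Tuesday.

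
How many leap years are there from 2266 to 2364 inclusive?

24

Years divisible by 4: 2268, 2272, …, 2364 — 25 in all.
Of these, 2300 is divisible by 100 but not 400, so not leap.
Leap years: 25 − 1 = 24.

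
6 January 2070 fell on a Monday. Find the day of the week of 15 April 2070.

Tuesday

January 2070: 31 − 6 = 25 days remain.
Then February 2070 (28), March (31): 28 + 31 = 59 days.
April 1–15, 2070: 15 days.
Total: 25 + 59 + 15 = 99 days.
99 mod 7 = 1, so 1 day after Monday is Tuesday.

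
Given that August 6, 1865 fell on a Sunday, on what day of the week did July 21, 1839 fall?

Count forward from the earlier date (July 21, 1839) to the later (August 6, 1865):
Day-of-year of July 21, 1839: 202.
Day-of-year of August 6, 1865: 218.
1839 has 365 days, so 365 − 202 = 163 days remain in 1839.
Full years 1840–1864: 18 common + 7 leap = 18×365 + 7×366 = 9132 days.
Total: 163 + 9132 + 218 = 9513 days.
9513 is a multiple of 7, so July 21, 1839 falls on the same weekday: Sunday.

Sunday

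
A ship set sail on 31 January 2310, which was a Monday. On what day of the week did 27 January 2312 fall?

Day-of-year of January 31, 2310: 31.
Day-of-year of January 27, 2312: 27.
2310 has 365 days, so 365 − 31 = 334 days remain in 2310.
Full years: 2311: 365. Sum = 365.
Total: 334 + 365 + 27 = 726 days.
726 mod 7 = 5, so 5 days after Monday is Saturday.

Saturday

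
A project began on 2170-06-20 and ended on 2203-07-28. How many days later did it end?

Day-of-year of June 20, 2170: 171.
Day-of-year of July 28, 2203: 209.
2170 has 365 days, so 365 − 171 = 194 days remain in 2170.
Full years 2171–2202: 25 common + 7 leap = 25×365 + 7×366 = 11687 days.
Total: 194 + 11687 + 209 = 12090 days.

12090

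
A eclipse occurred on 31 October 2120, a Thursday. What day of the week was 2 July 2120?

Count forward from the earlier date (July 2, 2120) to the later (October 31, 2120):
July 2120: 31 − 2 = 29 days remain.
Then August (31), September (30): 31 + 30 = 61 days.
October 1–31, 2120: 31 days.
Total: 29 + 61 + 31 = 121 days.
121 mod 7 = 2, so 2 days before Thursday is Tuesday.

Tuesday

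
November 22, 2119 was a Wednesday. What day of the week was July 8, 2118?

Friday

Count forward from the earlier date (July 8, 2118) to the later (November 22, 2119):
July 8, 2118 → July 8, 2119: 365 days.
July 2119: 31 − 8 = 23 days remain.
Then August (31), September (30), October (31): 31 + 30 + 31 = 92 days.
November 1–22, 2119: 22 days.
Residual: 137 days.
Total: 502 days.
502 mod 7 = 5, so 5 days before Wednesday is Friday.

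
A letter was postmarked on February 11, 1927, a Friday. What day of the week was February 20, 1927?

Within February 1927: 20 − 11 = 9 days.
9 mod 7 = 2, so 2 days after Friday is Sunday.

Sunday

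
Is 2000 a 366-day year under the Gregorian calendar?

Yes

2000 is a leap year (divisible by 400).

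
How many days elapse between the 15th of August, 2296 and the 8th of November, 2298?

Day-of-year of August 15, 2296: 228.
Day-of-year of November 8, 2298: 312.
2296 has 366 days, so 366 − 228 = 138 days remain in 2296.
Full years: 2297: 365. Sum = 365.
Total: 138 + 365 + 312 = 815 days.

815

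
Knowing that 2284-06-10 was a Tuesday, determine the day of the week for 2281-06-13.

Monday

Count forward from the earlier date (June 13, 2281) to the later (June 10, 2284):
June 13, 2281 → June 13, 2282: 365 days.
June 13, 2282 → June 13, 2283: 365 days.
June 2283: 30 − 13 = 17 days remain.
Then 11 full months totalling 336 days.
June 1–10, 2284: 10 days.
Residual: 363 days.
Total: 1093 days.
1093 mod 7 = 1, so 1 day before Tuesday is Monday.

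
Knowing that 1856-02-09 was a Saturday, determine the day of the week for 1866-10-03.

Wednesday

From February 9, 1856 to February 9, 1866: 10 years, of which 3 contain a Feb 29 — 7×365 + 3×366 = 3653 days.
February 1866: 28 − 9 = 19 days remain (1866 is not a leap year, so February has 28 days).
Then March (31), April (30), May (31), June (30), July (31), August (31), September (30): 31 + 30 + 31 + 30 + 31 + 31 + 30 = 214 days.
October 1–3, 1866: 3 days.
Residual: 236 days.
Total: 3889 days.
3889 mod 7 = 4, so 4 days after Saturday is Wednesday.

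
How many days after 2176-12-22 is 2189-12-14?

From December 22, 2176 to December 22, 2188: 12 years, of which 3 contain a Feb 29 — 9×365 + 3×366 = 4383 days.
December 2188: 31 − 22 = 9 days remain.
Then 11 full months totalling 334 days.
December 1–14, 2189: 14 days.
Residual: 357 days.
Total: 4740 days.

4740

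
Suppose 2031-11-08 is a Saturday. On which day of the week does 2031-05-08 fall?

Count forward from the earlier date (May 8, 2031) to the later (November 8, 2031):
May 2031: 31 − 8 = 23 days remain.
Then June (30), July (31), August (31), September (30), October (31): 30 + 31 + 31 + 30 + 31 = 153 days.
November 1–8, 2031: 8 days.
Total: 23 + 153 + 8 = 184 days.
184 mod 7 = 2, so 2 days before Saturday is Thursday.

Thursday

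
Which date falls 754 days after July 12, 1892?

August 5, 1894

Count 754 days after July 12, 1892:
July 12, 1892 → July 12, 1893: 365 days.
July 12, 1893 → July 12, 1894: 365 days.
July 1894: 31 − 12 = 19 days remain.
August 1–5, 1894: 5 days.
Residual: 24 days.
Total: 754 days.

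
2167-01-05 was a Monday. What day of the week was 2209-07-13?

Thursday

Day-of-year of January 5, 2167: 5.
Day-of-year of July 13, 2209: 194.
2167 has 365 days, so 365 − 5 = 360 days remain in 2167.
Full years 2168–2208: 31 common + 10 leap = 31×365 + 10×366 = 14975 days.
Total: 360 + 14975 + 194 = 15529 days.
15529 mod 7 = 3, so 3 days after Monday is Thursday.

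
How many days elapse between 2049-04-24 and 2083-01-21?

12325

From April 24, 2049 to April 24, 2082: 33 years, of which 8 contain a Feb 29 — 25×365 + 8×366 = 12053 days.
April 2082: 30 − 24 = 6 days remain.
Then May (31), June (30), July (31), August (31), September (30), October (31), November (30), December (31): 31 + 30 + 31 + 31 + 30 + 31 + 30 + 31 = 245 days.
January 1–21, 2083: 21 days.
Residual: 272 days.
Total: 12325 days.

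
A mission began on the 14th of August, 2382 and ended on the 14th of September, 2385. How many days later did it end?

1127

Day-of-year of August 14, 2382: 226.
Day-of-year of September 14, 2385: 257.
2382 has 365 days, so 365 − 226 = 139 days remain in 2382.
Full years: 2383: 365; 2384: 366. Sum = 731.
Total: 139 + 731 + 257 = 1127 days.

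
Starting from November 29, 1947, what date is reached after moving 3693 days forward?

January 8, 1958

Count 3693 days after November 29, 1947:
Day-of-year of November 29, 1947: 333.
Day-of-year of January 8, 1958: 8.
1947 has 365 days, so 365 − 333 = 32 days remain in 1947.
Full years 1948–1957: 7 common + 3 leap = 7×365 + 3×366 = 3653 days.
Total: 32 + 3653 + 8 = 3693 days.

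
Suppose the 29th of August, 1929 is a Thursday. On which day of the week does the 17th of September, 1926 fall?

Count forward from the earlier date (September 17, 1926) to the later (August 29, 1929):
September 17, 1926 → September 17, 1927: 365 days.
September 17, 1927 → September 17, 1928: 366 days (1928 is a leap year).
September 1928: 30 − 17 = 13 days remain.
Then 10 full months totalling 304 days.
August 1–29, 1929: 29 days.
Residual: 346 days.
Total: 1077 days.
1077 mod 7 = 6, so 6 days before Thursday is Friday.

Friday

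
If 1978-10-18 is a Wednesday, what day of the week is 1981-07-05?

October 18, 1978 → October 18, 1979: 365 days.
October 18, 1979 → October 18, 1980: 366 days (1980 is a leap year).
October 1980: 31 − 18 = 13 days remain.
Then November (30), December (31), January (31), February 1981 (28), March (31), April (30), May (31), June (30): 30 + 31 + 31 + 28 + 31 + 30 + 31 + 30 = 242 days.
July 1–5, 1981: 5 days.
Residual: 260 days.
Total: 991 days.
991 mod 7 = 4, so 4 days after Wednesday is Sunday.

Sunday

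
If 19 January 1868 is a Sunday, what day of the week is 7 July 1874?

January 19, 1868 → January 19, 1869: 366 days (1868 is a leap year).
January 19, 1869 → January 19, 1870: 365 days.
January 19, 1870 → January 19, 1871: 365 days.
January 19, 1871 → January 19, 1872: 365 days.
January 19, 1872 → January 19, 1873: 366 days (1872 is a leap year).
January 19, 1873 → January 19, 1874: 365 days.
January 1874: 31 − 19 = 12 days remain.
Then February 1874 (28), March (31), April (30), May (31), June (30): 28 + 31 + 30 + 31 + 30 = 150 days.
July 1–7, 1874: 7 days.
Residual: 169 days.
Total: 2361 days.
2361 mod 7 = 2, so 2 days after Sunday is Tuesday.

Tuesday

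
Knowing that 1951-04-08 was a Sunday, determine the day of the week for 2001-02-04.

From April 8, 1951 to April 8, 2000: 49 years, of which 13 contain a Feb 29 — 36×365 + 13×366 = 17898 days.
(2000 is a leap year (divisible by 400).)
April 2000: 30 − 8 = 22 days remain.
Then 9 full months totalling 276 days.
February 1–4, 2001: 4 days (2001 is not a leap year).
Residual: 302 days.
Total: 18200 days.
18200 is a multiple of 7, so 2001-02-04 falls on the same weekday: Sunday.

Sunday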